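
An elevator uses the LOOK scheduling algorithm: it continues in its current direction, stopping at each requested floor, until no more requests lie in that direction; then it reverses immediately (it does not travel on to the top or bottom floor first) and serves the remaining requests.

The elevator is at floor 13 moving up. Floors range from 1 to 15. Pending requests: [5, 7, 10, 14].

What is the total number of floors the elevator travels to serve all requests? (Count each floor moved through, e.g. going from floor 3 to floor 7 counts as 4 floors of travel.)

Start at floor 13 moving up, LOOK stop order: [14, 10, 7, 5]
  13 → 14: |14-13| = 1, total = 1
  14 → 10: |10-14| = 4, total = 5
  10 → 7: |7-10| = 3, total = 8
  7 → 5: |5-7| = 2, total = 10

Answer: 10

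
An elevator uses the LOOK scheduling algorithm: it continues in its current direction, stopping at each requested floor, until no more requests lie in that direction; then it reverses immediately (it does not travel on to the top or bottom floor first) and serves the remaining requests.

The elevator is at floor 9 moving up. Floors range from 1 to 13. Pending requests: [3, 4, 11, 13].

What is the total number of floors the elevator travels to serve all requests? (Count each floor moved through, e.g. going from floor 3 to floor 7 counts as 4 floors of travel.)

Start at floor 9 moving up, LOOK stop order: [11, 13, 4, 3]
  9 → 11: |11-9| = 2, total = 2
  11 → 13: |13-11| = 2, total = 4
  13 → 4: |4-13| = 9, total = 13
  4 → 3: |3-4| = 1, total = 14

Answer: 14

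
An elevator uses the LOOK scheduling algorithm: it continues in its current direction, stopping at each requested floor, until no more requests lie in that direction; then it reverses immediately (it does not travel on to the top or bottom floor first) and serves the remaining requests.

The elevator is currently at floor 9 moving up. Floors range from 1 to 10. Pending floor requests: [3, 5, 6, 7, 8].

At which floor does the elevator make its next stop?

Current floor: 9, direction: up
Requests above: []
Requests below: [3, 5, 6, 7, 8]
Moving up but no requests above → reverse; nearest below is max([3, 5, 6, 7, 8]) = 8

Answer: 8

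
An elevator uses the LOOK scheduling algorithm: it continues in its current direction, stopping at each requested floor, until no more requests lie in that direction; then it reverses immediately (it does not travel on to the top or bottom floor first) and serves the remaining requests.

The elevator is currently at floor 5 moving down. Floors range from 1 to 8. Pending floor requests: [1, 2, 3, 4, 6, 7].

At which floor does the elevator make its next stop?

Answer: 4

Derivation:
Current floor: 5, direction: down
Requests above: [6, 7]
Requests below: [1, 2, 3, 4]
Moving down and requests lie below → nearest below is max([1, 2, 3, 4]) = 4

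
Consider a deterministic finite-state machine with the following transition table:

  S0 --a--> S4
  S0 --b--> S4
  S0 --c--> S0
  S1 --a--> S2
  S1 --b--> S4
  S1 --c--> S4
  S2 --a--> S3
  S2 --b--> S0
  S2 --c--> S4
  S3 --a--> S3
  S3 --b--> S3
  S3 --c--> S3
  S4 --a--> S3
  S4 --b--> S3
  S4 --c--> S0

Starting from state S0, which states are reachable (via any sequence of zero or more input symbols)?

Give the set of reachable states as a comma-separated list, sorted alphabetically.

Answer: S0, S3, S4

Derivation:
BFS from S0:
  visit S0: S0--a-->S4 (new), S0--b-->S4 (seen), S0--c-->S0 (seen)
  visit S4: S4--a-->S3 (new), S4--b-->S3 (seen), S4--c-->S0 (seen)
  visit S3: S3--a-->S3 (seen), S3--b-->S3 (seen), S3--c-->S3 (seen)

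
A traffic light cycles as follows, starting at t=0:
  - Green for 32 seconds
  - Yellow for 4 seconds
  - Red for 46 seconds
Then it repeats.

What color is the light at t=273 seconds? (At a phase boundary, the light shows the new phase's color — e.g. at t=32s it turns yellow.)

Cycle length = 32 + 4 + 46 = 82s
t = 273, phase_t = 273 mod 82 = 27
27 < 32 (green end) → GREEN

Answer: green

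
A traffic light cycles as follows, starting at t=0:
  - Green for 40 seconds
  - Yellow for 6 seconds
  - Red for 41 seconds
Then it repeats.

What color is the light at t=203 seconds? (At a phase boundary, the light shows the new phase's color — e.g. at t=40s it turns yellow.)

Cycle length = 40 + 6 + 41 = 87s
t = 203, phase_t = 203 mod 87 = 29
29 < 40 (green end) → GREEN

Answer: green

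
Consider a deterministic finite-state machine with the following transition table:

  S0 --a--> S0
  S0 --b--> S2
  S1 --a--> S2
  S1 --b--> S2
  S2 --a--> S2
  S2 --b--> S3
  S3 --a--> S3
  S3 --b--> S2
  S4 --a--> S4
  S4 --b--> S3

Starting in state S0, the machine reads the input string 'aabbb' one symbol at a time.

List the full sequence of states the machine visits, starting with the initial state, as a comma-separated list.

Answer: S0, S0, S0, S2, S3, S2

Derivation:
Start: S0
  read 'a': S0 --a--> S0
  read 'a': S0 --a--> S0
  read 'b': S0 --b--> S2
  read 'b': S2 --b--> S3
  read 'b': S3 --b--> S2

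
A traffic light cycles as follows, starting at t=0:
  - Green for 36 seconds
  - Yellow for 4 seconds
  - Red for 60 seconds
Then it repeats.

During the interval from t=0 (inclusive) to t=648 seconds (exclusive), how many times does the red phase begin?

Answer: 7

Derivation:
Cycle = 36+4+60 = 100s
red phase starts at t = k*100 + 40 for k=0,1,2,...
Need k*100+40 < 648 → k < 6.080
k ∈ {0, ..., 6} → 7 starts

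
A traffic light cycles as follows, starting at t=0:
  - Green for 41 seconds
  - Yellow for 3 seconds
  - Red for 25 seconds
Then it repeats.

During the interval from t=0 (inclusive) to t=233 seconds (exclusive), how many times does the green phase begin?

Answer: 4

Derivation:
Cycle = 41+3+25 = 69s
green phase starts at t = k*69 + 0 for k=0,1,2,...
Need k*69+0 < 233 → k < 3.377
k ∈ {0, ..., 3} → 4 starts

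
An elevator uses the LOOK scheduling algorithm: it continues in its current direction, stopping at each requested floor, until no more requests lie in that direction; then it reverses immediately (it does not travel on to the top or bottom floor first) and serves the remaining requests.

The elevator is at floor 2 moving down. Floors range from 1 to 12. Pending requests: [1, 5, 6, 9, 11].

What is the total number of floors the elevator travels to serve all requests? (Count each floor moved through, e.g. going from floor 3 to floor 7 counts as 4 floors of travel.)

Start at floor 2 moving down, LOOK stop order: [1, 5, 6, 9, 11]
  2 → 1: |1-2| = 1, total = 1
  1 → 5: |5-1| = 4, total = 5
  5 → 6: |6-5| = 1, total = 6
  6 → 9: |9-6| = 3, total = 9
  9 → 11: |11-9| = 2, total = 11

Answer: 11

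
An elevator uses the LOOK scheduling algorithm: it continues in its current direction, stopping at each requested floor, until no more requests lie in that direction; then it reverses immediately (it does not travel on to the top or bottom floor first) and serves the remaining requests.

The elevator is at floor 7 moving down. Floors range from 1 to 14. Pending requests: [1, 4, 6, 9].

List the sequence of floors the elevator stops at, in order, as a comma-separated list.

Current: 7, moving DOWN
Serve below first (descending): [6, 4, 1]
Then reverse, serve above (ascending): [9]

Answer: 6, 4, 1, 9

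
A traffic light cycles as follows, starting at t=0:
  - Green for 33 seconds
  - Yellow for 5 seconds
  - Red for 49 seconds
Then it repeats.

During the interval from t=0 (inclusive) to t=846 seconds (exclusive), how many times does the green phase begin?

Answer: 10

Derivation:
Cycle = 33+5+49 = 87s
green phase starts at t = k*87 + 0 for k=0,1,2,...
Need k*87+0 < 846 → k < 9.724
k ∈ {0, ..., 9} → 10 starts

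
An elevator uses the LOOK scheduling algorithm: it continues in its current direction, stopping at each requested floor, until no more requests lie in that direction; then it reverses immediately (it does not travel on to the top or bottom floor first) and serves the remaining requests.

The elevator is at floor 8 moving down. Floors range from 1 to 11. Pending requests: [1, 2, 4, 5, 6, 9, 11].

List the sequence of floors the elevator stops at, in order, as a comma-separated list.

Current: 8, moving DOWN
Serve below first (descending): [6, 5, 4, 2, 1]
Then reverse, serve above (ascending): [9, 11]

Answer: 6, 5, 4, 2, 1, 9, 11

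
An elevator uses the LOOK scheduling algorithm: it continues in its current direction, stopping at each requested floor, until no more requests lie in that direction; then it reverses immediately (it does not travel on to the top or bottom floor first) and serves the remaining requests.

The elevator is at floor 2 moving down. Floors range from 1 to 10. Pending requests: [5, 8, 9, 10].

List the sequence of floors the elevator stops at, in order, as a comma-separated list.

Current: 2, moving DOWN
Serve below first (descending): []
Then reverse, serve above (ascending): [5, 8, 9, 10]

Answer: 5, 8, 9, 10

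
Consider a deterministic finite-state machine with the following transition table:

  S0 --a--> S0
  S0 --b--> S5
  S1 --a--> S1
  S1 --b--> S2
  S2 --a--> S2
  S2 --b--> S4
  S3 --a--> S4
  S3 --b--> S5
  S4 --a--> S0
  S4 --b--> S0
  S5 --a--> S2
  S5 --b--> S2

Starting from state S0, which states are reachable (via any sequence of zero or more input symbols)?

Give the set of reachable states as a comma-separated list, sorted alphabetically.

Answer: S0, S2, S4, S5

Derivation:
BFS from S0:
  visit S0: S0--a-->S0 (seen), S0--b-->S5 (new)
  visit S5: S5--a-->S2 (new), S5--b-->S2 (seen)
  visit S2: S2--a-->S2 (seen), S2--b-->S4 (new)
  visit S4: S4--a-->S0 (seen), S4--b-->S0 (seen)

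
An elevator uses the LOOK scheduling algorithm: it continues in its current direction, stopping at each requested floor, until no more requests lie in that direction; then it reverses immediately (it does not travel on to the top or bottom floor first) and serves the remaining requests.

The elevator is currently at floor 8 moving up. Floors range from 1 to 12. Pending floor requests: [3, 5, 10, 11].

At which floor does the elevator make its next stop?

Current floor: 8, direction: up
Requests above: [10, 11]
Requests below: [3, 5]
Moving up and requests lie above → nearest above is min([10, 11]) = 10

Answer: 10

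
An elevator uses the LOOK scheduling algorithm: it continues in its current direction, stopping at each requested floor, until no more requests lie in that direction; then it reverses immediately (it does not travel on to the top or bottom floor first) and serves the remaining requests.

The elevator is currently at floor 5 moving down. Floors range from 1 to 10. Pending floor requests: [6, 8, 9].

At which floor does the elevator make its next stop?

Current floor: 5, direction: down
Requests above: [6, 8, 9]
Requests below: []
Moving down but no requests below → reverse; nearest above is min([6, 8, 9]) = 6

Answer: 6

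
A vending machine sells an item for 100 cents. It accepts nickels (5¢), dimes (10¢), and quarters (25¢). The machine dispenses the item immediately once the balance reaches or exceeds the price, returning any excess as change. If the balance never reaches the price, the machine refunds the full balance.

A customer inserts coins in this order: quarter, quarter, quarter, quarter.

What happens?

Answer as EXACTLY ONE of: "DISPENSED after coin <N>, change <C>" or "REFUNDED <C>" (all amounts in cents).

Price: 100¢
Coin 1 (quarter, 25¢): balance = 25¢
Coin 2 (quarter, 25¢): balance = 50¢
Coin 3 (quarter, 25¢): balance = 75¢
Coin 4 (quarter, 25¢): balance = 100¢
  → balance >= price → DISPENSE, change = 100 - 100 = 0¢

Answer: DISPENSED after coin 4, change 0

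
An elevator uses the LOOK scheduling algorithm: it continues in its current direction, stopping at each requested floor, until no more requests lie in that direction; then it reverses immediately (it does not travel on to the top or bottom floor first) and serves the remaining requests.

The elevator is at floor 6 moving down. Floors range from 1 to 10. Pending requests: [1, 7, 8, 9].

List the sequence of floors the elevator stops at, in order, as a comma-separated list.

Current: 6, moving DOWN
Serve below first (descending): [1]
Then reverse, serve above (ascending): [7, 8, 9]

Answer: 1, 7, 8, 9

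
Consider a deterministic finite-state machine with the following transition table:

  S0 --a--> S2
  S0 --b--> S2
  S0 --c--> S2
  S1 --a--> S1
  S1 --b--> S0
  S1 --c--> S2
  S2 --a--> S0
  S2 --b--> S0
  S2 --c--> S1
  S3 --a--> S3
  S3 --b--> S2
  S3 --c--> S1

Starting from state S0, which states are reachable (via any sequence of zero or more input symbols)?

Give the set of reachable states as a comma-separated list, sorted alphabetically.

BFS from S0:
  visit S0: S0--a-->S2 (new), S0--b-->S2 (seen), S0--c-->S2 (seen)
  visit S2: S2--a-->S0 (seen), S2--b-->S0 (seen), S2--c-->S1 (new)
  visit S1: S1--a-->S1 (seen), S1--b-->S0 (seen), S1--c-->S2 (seen)

Answer: S0, S1, S2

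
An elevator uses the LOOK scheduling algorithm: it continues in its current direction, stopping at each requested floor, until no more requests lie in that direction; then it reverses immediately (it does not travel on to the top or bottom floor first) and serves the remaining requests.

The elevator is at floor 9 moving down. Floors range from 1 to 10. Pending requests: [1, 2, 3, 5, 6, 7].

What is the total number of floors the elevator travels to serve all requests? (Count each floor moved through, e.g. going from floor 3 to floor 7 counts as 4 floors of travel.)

Start at floor 9 moving down, LOOK stop order: [7, 6, 5, 3, 2, 1]
  9 → 7: |7-9| = 2, total = 2
  7 → 6: |6-7| = 1, total = 3
  6 → 5: |5-6| = 1, total = 4
  5 → 3: |3-5| = 2, total = 6
  3 → 2: |2-3| = 1, total = 7
  2 → 1: |1-2| = 1, total = 8

Answer: 8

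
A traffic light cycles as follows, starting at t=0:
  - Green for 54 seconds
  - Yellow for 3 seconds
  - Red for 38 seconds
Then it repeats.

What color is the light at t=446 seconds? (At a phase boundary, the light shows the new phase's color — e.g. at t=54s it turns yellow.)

Cycle length = 54 + 3 + 38 = 95s
t = 446, phase_t = 446 mod 95 = 66
66 >= 57 → RED

Answer: red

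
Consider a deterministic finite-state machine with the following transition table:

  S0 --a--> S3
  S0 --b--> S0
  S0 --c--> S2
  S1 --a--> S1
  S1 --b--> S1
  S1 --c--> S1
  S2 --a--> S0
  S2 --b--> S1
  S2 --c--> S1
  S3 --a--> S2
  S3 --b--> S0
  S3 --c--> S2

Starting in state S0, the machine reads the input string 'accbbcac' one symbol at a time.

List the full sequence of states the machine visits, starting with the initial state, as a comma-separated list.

Answer: S0, S3, S2, S1, S1, S1, S1, S1, S1

Derivation:
Start: S0
  read 'a': S0 --a--> S3
  read 'c': S3 --c--> S2
  read 'c': S2 --c--> S1
  read 'b': S1 --b--> S1
  read 'b': S1 --b--> S1
  read 'c': S1 --c--> S1
  read 'a': S1 --a--> S1
  read 'c': S1 --c--> S1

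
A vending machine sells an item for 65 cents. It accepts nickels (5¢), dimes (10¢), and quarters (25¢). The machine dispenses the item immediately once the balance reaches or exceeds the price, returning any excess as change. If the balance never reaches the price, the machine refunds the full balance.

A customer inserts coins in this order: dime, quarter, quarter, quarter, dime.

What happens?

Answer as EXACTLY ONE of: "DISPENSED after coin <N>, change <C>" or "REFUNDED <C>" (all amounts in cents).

Answer: DISPENSED after coin 4, change 20

Derivation:
Price: 65¢
Coin 1 (dime, 10¢): balance = 10¢
Coin 2 (quarter, 25¢): balance = 35¢
Coin 3 (quarter, 25¢): balance = 60¢
Coin 4 (quarter, 25¢): balance = 85¢
  → balance >= price → DISPENSE, change = 85 - 65 = 20¢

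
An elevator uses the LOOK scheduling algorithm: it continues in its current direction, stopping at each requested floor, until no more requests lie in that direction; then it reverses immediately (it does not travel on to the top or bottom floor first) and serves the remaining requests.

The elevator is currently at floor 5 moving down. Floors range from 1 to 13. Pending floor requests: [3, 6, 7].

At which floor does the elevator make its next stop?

Answer: 3

Derivation:
Current floor: 5, direction: down
Requests above: [6, 7]
Requests below: [3]
Moving down and requests lie below → nearest below is max([3]) = 3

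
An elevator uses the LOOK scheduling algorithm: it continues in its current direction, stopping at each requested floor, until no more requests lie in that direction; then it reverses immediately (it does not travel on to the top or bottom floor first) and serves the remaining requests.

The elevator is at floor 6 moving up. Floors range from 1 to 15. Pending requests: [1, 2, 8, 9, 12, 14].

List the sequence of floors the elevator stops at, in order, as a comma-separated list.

Current: 6, moving UP
Serve above first (ascending): [8, 9, 12, 14]
Then reverse, serve below (descending): [2, 1]

Answer: 8, 9, 12, 14, 2, 1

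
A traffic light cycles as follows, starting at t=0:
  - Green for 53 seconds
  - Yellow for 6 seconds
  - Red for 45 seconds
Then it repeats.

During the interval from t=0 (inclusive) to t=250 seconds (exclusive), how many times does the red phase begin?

Cycle = 53+6+45 = 104s
red phase starts at t = k*104 + 59 for k=0,1,2,...
Need k*104+59 < 250 → k < 1.837
k ∈ {0, ..., 1} → 2 starts

Answer: 2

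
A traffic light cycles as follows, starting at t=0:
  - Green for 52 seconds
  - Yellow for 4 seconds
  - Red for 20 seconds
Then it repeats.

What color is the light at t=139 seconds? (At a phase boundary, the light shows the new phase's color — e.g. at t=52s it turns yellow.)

Answer: red

Derivation:
Cycle length = 52 + 4 + 20 = 76s
t = 139, phase_t = 139 mod 76 = 63
63 >= 56 → RED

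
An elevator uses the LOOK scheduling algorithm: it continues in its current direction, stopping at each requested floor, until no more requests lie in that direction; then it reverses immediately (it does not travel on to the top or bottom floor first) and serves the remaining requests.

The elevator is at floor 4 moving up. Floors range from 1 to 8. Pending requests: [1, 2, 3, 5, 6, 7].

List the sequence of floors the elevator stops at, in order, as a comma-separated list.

Answer: 5, 6, 7, 3, 2, 1

Derivation:
Current: 4, moving UP
Serve above first (ascending): [5, 6, 7]
Then reverse, serve below (descending): [3, 2, 1]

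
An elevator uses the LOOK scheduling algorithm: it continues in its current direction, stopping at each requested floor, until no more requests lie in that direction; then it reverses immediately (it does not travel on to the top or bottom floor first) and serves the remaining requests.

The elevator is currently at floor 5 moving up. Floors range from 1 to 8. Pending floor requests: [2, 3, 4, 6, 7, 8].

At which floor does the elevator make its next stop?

Current floor: 5, direction: up
Requests above: [6, 7, 8]
Requests below: [2, 3, 4]
Moving up and requests lie above → nearest above is min([6, 7, 8]) = 6

Answer: 6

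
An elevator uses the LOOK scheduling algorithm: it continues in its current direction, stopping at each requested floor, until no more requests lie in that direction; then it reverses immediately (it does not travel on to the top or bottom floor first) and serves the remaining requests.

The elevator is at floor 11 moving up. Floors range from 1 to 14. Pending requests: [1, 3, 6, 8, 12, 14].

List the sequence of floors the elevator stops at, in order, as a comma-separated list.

Current: 11, moving UP
Serve above first (ascending): [12, 14]
Then reverse, serve below (descending): [8, 6, 3, 1]

Answer: 12, 14, 8, 6, 3, 1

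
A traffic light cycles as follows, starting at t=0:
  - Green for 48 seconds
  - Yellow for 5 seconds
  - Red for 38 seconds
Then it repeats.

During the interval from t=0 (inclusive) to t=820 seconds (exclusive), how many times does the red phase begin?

Cycle = 48+5+38 = 91s
red phase starts at t = k*91 + 53 for k=0,1,2,...
Need k*91+53 < 820 → k < 8.429
k ∈ {0, ..., 8} → 9 starts

Answer: 9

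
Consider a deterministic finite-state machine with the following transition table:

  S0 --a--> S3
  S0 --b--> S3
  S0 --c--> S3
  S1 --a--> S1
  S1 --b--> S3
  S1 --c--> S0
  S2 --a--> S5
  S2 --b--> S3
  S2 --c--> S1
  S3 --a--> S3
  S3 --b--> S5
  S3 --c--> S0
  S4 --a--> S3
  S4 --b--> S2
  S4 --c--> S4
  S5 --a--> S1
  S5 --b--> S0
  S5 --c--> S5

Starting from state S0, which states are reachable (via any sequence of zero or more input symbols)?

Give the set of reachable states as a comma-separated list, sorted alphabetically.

BFS from S0:
  visit S0: S0--a-->S3 (new), S0--b-->S3 (seen), S0--c-->S3 (seen)
  visit S3: S3--a-->S3 (seen), S3--b-->S5 (new), S3--c-->S0 (seen)
  visit S5: S5--a-->S1 (new), S5--b-->S0 (seen), S5--c-->S5 (seen)
  visit S1: S1--a-->S1 (seen), S1--b-->S3 (seen), S1--c-->S0 (seen)

Answer: S0, S1, S3, S5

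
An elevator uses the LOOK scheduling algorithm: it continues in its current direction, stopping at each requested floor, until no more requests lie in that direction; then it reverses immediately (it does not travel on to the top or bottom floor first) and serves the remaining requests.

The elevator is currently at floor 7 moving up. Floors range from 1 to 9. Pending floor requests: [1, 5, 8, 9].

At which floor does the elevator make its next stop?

Current floor: 7, direction: up
Requests above: [8, 9]
Requests below: [1, 5]
Moving up and requests lie above → nearest above is min([8, 9]) = 8

Answer: 8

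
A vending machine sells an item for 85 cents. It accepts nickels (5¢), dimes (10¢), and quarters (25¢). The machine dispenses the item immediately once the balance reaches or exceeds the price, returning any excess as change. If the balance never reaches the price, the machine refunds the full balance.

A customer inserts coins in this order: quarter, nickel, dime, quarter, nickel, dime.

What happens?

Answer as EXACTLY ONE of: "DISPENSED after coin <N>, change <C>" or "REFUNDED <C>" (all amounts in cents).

Answer: REFUNDED 80

Derivation:
Price: 85¢
Coin 1 (quarter, 25¢): balance = 25¢
Coin 2 (nickel, 5¢): balance = 30¢
Coin 3 (dime, 10¢): balance = 40¢
Coin 4 (quarter, 25¢): balance = 65¢
Coin 5 (nickel, 5¢): balance = 70¢
Coin 6 (dime, 10¢): balance = 80¢
All coins inserted, balance 80¢ < price 85¢ → REFUND 80¢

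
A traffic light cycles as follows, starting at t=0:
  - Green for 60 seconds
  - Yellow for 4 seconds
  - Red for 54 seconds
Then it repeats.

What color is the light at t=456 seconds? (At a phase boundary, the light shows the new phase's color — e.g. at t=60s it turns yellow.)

Cycle length = 60 + 4 + 54 = 118s
t = 456, phase_t = 456 mod 118 = 102
102 >= 64 → RED

Answer: red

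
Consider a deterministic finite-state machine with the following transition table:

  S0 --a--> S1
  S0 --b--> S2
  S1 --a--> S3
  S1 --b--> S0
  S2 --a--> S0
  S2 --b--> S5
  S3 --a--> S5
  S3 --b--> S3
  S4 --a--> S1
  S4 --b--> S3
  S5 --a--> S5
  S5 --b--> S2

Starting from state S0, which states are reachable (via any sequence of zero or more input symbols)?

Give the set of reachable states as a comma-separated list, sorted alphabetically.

Answer: S0, S1, S2, S3, S5

Derivation:
BFS from S0:
  visit S0: S0--a-->S1 (new), S0--b-->S2 (new)
  visit S1: S1--a-->S3 (new), S1--b-->S0 (seen)
  visit S2: S2--a-->S0 (seen), S2--b-->S5 (new)
  visit S3: S3--a-->S5 (seen), S3--b-->S3 (seen)
  visit S5: S5--a-->S5 (seen), S5--b-->S2 (seen)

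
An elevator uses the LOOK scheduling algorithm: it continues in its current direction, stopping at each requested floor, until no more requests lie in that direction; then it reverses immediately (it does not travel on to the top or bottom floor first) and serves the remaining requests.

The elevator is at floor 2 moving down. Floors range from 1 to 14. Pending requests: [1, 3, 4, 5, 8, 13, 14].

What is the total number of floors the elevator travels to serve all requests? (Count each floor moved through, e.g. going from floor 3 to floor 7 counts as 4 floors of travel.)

Answer: 14

Derivation:
Start at floor 2 moving down, LOOK stop order: [1, 3, 4, 5, 8, 13, 14]
  2 → 1: |1-2| = 1, total = 1
  1 → 3: |3-1| = 2, total = 3
  3 → 4: |4-3| = 1, total = 4
  4 → 5: |5-4| = 1, total = 5
  5 → 8: |8-5| = 3, total = 8
  8 → 13: |13-8| = 5, total = 13
  13 → 14: |14-13| = 1, total = 14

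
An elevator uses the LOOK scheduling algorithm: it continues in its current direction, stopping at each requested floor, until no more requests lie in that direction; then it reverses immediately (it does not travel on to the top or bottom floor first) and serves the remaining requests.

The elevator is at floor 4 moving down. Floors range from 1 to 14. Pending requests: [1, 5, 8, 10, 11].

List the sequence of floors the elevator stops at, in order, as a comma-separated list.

Current: 4, moving DOWN
Serve below first (descending): [1]
Then reverse, serve above (ascending): [5, 8, 10, 11]

Answer: 1, 5, 8, 10, 11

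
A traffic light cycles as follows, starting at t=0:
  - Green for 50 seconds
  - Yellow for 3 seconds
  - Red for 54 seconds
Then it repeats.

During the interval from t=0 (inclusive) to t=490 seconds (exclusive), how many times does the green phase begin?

Cycle = 50+3+54 = 107s
green phase starts at t = k*107 + 0 for k=0,1,2,...
Need k*107+0 < 490 → k < 4.579
k ∈ {0, ..., 4} → 5 starts

Answer: 5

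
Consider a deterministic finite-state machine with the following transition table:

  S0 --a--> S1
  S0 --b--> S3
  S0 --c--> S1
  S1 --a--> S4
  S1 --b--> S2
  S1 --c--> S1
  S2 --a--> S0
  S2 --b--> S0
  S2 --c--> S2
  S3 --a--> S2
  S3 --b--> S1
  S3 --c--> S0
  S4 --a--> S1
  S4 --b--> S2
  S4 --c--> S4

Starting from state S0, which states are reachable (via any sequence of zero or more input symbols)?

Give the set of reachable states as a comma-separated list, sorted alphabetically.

Answer: S0, S1, S2, S3, S4

Derivation:
BFS from S0:
  visit S0: S0--a-->S1 (new), S0--b-->S3 (new), S0--c-->S1 (seen)
  visit S1: S1--a-->S4 (new), S1--b-->S2 (new), S1--c-->S1 (seen)
  visit S3: S3--a-->S2 (seen), S3--b-->S1 (seen), S3--c-->S0 (seen)
  visit S4: S4--a-->S1 (seen), S4--b-->S2 (seen), S4--c-->S4 (seen)
  visit S2: S2--a-->S0 (seen), S2--b-->S0 (seen), S2--c-->S2 (seen)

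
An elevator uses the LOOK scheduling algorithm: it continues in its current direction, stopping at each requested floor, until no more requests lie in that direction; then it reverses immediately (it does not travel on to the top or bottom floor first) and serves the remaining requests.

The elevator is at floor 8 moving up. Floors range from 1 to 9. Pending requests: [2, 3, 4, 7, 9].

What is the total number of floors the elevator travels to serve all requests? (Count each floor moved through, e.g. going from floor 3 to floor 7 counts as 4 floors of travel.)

Start at floor 8 moving up, LOOK stop order: [9, 7, 4, 3, 2]
  8 → 9: |9-8| = 1, total = 1
  9 → 7: |7-9| = 2, total = 3
  7 → 4: |4-7| = 3, total = 6
  4 → 3: |3-4| = 1, total = 7
  3 → 2: |2-3| = 1, total = 8

Answer: 8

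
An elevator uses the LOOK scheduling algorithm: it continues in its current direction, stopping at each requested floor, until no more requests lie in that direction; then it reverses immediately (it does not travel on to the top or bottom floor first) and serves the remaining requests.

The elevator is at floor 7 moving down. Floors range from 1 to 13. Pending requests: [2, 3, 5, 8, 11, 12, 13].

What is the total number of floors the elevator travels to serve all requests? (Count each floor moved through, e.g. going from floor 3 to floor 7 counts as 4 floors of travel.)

Answer: 16

Derivation:
Start at floor 7 moving down, LOOK stop order: [5, 3, 2, 8, 11, 12, 13]
  7 → 5: |5-7| = 2, total = 2
  5 → 3: |3-5| = 2, total = 4
  3 → 2: |2-3| = 1, total = 5
  2 → 8: |8-2| = 6, total = 11
  8 → 11: |11-8| = 3, total = 14
  11 → 12: |12-11| = 1, total = 15
  12 → 13: |13-12| = 1, total = 16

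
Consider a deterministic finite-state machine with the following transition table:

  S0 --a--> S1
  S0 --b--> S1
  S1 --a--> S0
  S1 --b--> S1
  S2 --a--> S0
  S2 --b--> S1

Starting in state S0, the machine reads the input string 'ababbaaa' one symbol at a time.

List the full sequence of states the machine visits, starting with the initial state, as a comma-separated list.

Answer: S0, S1, S1, S0, S1, S1, S0, S1, S0

Derivation:
Start: S0
  read 'a': S0 --a--> S1
  read 'b': S1 --b--> S1
  read 'a': S1 --a--> S0
  read 'b': S0 --b--> S1
  read 'b': S1 --b--> S1
  read 'a': S1 --a--> S0
  read 'a': S0 --a--> S1
  read 'a': S1 --a--> S0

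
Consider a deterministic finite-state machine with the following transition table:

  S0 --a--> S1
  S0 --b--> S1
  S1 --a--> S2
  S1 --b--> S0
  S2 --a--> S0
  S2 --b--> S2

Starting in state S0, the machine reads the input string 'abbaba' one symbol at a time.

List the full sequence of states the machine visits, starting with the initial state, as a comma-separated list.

Start: S0
  read 'a': S0 --a--> S1
  read 'b': S1 --b--> S0
  read 'b': S0 --b--> S1
  read 'a': S1 --a--> S2
  read 'b': S2 --b--> S2
  read 'a': S2 --a--> S0

Answer: S0, S1, S0, S1, S2, S2, S0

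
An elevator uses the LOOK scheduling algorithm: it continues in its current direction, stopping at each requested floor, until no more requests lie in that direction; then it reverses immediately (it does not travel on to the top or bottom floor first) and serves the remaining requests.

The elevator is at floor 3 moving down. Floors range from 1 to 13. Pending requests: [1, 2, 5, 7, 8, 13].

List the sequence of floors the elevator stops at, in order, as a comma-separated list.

Current: 3, moving DOWN
Serve below first (descending): [2, 1]
Then reverse, serve above (ascending): [5, 7, 8, 13]

Answer: 2, 1, 5, 7, 8, 13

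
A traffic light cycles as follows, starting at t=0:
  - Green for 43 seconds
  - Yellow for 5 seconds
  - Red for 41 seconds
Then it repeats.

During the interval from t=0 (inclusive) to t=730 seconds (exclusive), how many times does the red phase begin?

Answer: 8

Derivation:
Cycle = 43+5+41 = 89s
red phase starts at t = k*89 + 48 for k=0,1,2,...
Need k*89+48 < 730 → k < 7.663
k ∈ {0, ..., 7} → 8 starts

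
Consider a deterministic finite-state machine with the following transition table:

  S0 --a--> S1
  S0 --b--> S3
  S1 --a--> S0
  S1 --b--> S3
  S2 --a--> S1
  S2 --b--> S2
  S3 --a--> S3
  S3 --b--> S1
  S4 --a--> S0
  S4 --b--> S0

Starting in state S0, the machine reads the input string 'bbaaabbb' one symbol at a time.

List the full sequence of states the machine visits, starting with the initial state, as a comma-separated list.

Start: S0
  read 'b': S0 --b--> S3
  read 'b': S3 --b--> S1
  read 'a': S1 --a--> S0
  read 'a': S0 --a--> S1
  read 'a': S1 --a--> S0
  read 'b': S0 --b--> S3
  read 'b': S3 --b--> S1
  read 'b': S1 --b--> S3

Answer: S0, S3, S1, S0, S1, S0, S3, S1, S3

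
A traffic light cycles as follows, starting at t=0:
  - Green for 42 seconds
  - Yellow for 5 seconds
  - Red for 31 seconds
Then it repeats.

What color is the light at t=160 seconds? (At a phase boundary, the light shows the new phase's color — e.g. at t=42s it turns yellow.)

Cycle length = 42 + 5 + 31 = 78s
t = 160, phase_t = 160 mod 78 = 4
4 < 42 (green end) → GREEN

Answer: green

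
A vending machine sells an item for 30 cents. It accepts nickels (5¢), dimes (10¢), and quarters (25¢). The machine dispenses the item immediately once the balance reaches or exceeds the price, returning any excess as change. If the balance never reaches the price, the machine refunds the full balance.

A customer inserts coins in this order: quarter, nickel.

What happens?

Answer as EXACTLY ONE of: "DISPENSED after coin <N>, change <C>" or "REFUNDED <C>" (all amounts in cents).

Answer: DISPENSED after coin 2, change 0

Derivation:
Price: 30¢
Coin 1 (quarter, 25¢): balance = 25¢
Coin 2 (nickel, 5¢): balance = 30¢
  → balance >= price → DISPENSE, change = 30 - 30 = 0¢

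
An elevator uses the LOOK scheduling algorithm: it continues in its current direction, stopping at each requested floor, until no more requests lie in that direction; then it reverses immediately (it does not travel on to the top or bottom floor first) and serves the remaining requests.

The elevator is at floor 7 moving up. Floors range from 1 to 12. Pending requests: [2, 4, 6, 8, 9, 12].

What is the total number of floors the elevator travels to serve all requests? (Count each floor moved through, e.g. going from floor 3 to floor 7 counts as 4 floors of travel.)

Start at floor 7 moving up, LOOK stop order: [8, 9, 12, 6, 4, 2]
  7 → 8: |8-7| = 1, total = 1
  8 → 9: |9-8| = 1, total = 2
  9 → 12: |12-9| = 3, total = 5
  12 → 6: |6-12| = 6, total = 11
  6 → 4: |4-6| = 2, total = 13
  4 → 2: |2-4| = 2, total = 15

Answer: 15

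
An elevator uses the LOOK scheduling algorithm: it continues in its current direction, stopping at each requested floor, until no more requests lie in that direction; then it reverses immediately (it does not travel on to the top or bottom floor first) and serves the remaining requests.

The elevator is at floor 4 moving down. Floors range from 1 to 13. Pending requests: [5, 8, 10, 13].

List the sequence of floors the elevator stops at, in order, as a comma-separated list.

Answer: 5, 8, 10, 13

Derivation:
Current: 4, moving DOWN
Serve below first (descending): []
Then reverse, serve above (ascending): [5, 8, 10, 13]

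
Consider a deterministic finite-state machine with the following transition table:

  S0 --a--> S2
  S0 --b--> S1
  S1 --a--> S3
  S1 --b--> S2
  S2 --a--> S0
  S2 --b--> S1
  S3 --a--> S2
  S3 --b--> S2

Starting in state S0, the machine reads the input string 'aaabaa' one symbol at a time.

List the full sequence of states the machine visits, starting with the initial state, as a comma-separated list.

Start: S0
  read 'a': S0 --a--> S2
  read 'a': S2 --a--> S0
  read 'a': S0 --a--> S2
  read 'b': S2 --b--> S1
  read 'a': S1 --a--> S3
  read 'a': S3 --a--> S2

Answer: S0, S2, S0, S2, S1, S3, S2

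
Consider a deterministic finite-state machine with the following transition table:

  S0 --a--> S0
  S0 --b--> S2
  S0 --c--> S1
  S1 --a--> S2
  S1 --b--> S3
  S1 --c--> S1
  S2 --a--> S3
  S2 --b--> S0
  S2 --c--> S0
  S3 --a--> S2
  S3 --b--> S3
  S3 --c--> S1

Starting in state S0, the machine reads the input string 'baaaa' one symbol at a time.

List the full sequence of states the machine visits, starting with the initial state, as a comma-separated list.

Start: S0
  read 'b': S0 --b--> S2
  read 'a': S2 --a--> S3
  read 'a': S3 --a--> S2
  read 'a': S2 --a--> S3
  read 'a': S3 --a--> S2

Answer: S0, S2, S3, S2, S3, S2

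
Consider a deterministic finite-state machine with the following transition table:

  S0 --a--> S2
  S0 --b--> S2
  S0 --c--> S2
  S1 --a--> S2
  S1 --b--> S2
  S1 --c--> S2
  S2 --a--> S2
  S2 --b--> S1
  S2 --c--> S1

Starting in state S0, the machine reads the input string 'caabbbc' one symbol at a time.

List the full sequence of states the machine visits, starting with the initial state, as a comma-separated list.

Answer: S0, S2, S2, S2, S1, S2, S1, S2

Derivation:
Start: S0
  read 'c': S0 --c--> S2
  read 'a': S2 --a--> S2
  read 'a': S2 --a--> S2
  read 'b': S2 --b--> S1
  read 'b': S1 --b--> S2
  read 'b': S2 --b--> S1
  read 'c': S1 --c--> S2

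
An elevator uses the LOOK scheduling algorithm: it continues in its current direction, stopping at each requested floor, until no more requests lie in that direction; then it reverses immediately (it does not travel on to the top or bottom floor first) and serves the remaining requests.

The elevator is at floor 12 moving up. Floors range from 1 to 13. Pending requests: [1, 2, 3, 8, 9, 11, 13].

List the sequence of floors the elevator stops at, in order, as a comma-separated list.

Answer: 13, 11, 9, 8, 3, 2, 1

Derivation:
Current: 12, moving UP
Serve above first (ascending): [13]
Then reverse, serve below (descending): [11, 9, 8, 3, 2, 1]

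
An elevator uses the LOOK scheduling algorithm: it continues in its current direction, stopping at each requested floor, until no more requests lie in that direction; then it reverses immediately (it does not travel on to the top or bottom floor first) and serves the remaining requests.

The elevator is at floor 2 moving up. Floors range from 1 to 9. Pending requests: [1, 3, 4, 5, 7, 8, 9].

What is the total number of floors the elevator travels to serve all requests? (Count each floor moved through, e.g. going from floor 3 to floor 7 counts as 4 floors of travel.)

Answer: 15

Derivation:
Start at floor 2 moving up, LOOK stop order: [3, 4, 5, 7, 8, 9, 1]
  2 → 3: |3-2| = 1, total = 1
  3 → 4: |4-3| = 1, total = 2
  4 → 5: |5-4| = 1, total = 3
  5 → 7: |7-5| = 2, total = 5
  7 → 8: |8-7| = 1, total = 6
  8 → 9: |9-8| = 1, total = 7
  9 → 1: |1-9| = 8, total = 15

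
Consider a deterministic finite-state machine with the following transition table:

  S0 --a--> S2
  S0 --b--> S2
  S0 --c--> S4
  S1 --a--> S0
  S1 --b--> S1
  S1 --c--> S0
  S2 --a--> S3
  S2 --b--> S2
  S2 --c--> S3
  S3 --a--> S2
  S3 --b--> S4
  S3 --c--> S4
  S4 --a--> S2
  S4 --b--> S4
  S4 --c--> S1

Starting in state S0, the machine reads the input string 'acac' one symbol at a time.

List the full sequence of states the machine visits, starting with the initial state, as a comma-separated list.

Start: S0
  read 'a': S0 --a--> S2
  read 'c': S2 --c--> S3
  read 'a': S3 --a--> S2
  read 'c': S2 --c--> S3

Answer: S0, S2, S3, S2, S3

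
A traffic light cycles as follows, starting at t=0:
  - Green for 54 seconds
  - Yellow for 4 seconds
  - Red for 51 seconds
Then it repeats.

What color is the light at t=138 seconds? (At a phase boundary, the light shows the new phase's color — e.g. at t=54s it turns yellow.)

Answer: green

Derivation:
Cycle length = 54 + 4 + 51 = 109s
t = 138, phase_t = 138 mod 109 = 29
29 < 54 (green end) → GREEN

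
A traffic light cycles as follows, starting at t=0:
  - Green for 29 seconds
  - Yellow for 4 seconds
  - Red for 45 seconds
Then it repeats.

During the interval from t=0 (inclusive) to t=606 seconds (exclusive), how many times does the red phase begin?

Answer: 8

Derivation:
Cycle = 29+4+45 = 78s
red phase starts at t = k*78 + 33 for k=0,1,2,...
Need k*78+33 < 606 → k < 7.346
k ∈ {0, ..., 7} → 8 starts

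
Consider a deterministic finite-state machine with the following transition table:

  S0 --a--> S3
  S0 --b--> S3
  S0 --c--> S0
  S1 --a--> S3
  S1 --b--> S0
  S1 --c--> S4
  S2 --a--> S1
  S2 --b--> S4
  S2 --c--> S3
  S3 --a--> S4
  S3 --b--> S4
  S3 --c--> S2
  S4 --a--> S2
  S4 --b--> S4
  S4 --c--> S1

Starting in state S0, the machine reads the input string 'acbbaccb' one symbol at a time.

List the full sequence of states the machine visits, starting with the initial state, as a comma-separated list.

Answer: S0, S3, S2, S4, S4, S2, S3, S2, S4

Derivation:
Start: S0
  read 'a': S0 --a--> S3
  read 'c': S3 --c--> S2
  read 'b': S2 --b--> S4
  read 'b': S4 --b--> S4
  read 'a': S4 --a--> S2
  read 'c': S2 --c--> S3
  read 'c': S3 --c--> S2
  read 'b': S2 --b--> S4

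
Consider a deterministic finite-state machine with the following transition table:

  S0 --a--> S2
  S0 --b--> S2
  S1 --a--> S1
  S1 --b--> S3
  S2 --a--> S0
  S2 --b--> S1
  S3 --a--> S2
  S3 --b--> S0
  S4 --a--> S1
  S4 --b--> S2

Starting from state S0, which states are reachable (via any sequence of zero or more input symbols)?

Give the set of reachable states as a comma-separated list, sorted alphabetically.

BFS from S0:
  visit S0: S0--a-->S2 (new), S0--b-->S2 (seen)
  visit S2: S2--a-->S0 (seen), S2--b-->S1 (new)
  visit S1: S1--a-->S1 (seen), S1--b-->S3 (new)
  visit S3: S3--a-->S2 (seen), S3--b-->S0 (seen)

Answer: S0, S1, S2, S3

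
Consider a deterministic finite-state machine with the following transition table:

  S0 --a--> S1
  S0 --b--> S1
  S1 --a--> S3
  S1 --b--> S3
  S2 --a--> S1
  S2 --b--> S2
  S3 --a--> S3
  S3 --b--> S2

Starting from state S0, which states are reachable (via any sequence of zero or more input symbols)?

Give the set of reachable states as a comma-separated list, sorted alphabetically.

BFS from S0:
  visit S0: S0--a-->S1 (new), S0--b-->S1 (seen)
  visit S1: S1--a-->S3 (new), S1--b-->S3 (seen)
  visit S3: S3--a-->S3 (seen), S3--b-->S2 (new)
  visit S2: S2--a-->S1 (seen), S2--b-->S2 (seen)

Answer: S0, S1, S2, S3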